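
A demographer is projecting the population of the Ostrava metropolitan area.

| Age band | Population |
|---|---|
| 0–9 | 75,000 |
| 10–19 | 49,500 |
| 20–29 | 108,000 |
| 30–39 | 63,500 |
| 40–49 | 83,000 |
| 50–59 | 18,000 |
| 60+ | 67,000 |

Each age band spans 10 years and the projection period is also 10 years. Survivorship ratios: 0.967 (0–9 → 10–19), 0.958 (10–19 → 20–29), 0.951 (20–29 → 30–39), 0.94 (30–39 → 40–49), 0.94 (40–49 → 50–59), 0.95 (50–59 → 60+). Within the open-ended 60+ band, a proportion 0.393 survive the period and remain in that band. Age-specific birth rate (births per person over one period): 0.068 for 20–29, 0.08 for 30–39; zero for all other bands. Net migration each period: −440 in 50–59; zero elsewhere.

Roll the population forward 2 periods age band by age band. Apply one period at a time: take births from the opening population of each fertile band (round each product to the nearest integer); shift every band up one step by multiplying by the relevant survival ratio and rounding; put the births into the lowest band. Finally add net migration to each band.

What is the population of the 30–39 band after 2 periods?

(Groups numbered youngest = 1 to oldest = 7.)
After projecting period 1:
Births: 108000 * 0.068 = 7344  |  63500 * 0.08 = 5080 ⇒ total 12424
Group 2: 75000 * 0.967 = 72525
Group 3: 49500 * 0.958 = 47421
Group 4: 108000 * 0.951 = 102708
Group 5: 63500 * 0.94 = 59690
Group 6: 83000 * 0.94 = 78020
Group 7: 18000 * 0.95 + 67000 * 0.393 = 17100 + 26331 = 43431
Net migration: Group 6 − 440 → 77580
End of period: [12424, 72525, 47421, 102708, 59690, 77580, 43431]
After projecting period 2:
Births: 47421 * 0.068 = 3225  |  102708 * 0.08 = 8217 ⇒ total 11442
Group 2: 12424 * 0.967 = 12014
Group 3: 72525 * 0.958 = 69479
Group 4: 47421 * 0.951 = 45097
Group 5: 102708 * 0.94 = 96546
Group 6: 59690 * 0.94 = 56109
Group 7: 77580 * 0.95 + 43431 * 0.393 = 73701 + 17068 = 90769
Net migration: Group 6 − 440 → 55669
End of period: [11442, 12014, 69479, 45097, 96546, 55669, 90769]

45097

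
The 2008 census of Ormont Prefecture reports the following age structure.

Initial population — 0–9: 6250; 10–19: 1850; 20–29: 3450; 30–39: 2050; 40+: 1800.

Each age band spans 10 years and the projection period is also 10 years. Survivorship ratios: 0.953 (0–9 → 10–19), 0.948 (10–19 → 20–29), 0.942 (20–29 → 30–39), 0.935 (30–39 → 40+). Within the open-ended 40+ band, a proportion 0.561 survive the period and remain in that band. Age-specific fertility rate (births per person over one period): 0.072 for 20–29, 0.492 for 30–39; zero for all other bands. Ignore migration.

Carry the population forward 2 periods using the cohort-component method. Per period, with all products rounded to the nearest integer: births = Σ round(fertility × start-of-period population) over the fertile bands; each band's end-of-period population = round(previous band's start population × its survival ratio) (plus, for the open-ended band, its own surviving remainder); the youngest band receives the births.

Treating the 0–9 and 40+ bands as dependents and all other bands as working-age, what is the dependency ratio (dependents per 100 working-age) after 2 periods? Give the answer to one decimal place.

75.4

[period 1]
Births: 3450 * 0.072 = 248, 2050 * 0.492 = 1009 — total 1257
10–19: 6250 * 0.953 = 5956
20–29: 1850 * 0.948 = 1754
30–39: 3450 * 0.942 = 3250
40+: 2050 * 0.935 + 1800 * 0.561 = 1917 + 1010 = 2927
End of period: [1257, 5956, 1754, 3250, 2927]
[period 2]
Births: 1754 * 0.072 = 126, 3250 * 0.492 = 1599 — total 1725
10–19: 1257 * 0.953 = 1198
20–29: 5956 * 0.948 = 5646
30–39: 1754 * 0.942 = 1652
40+: 3250 * 0.935 + 2927 * 0.561 = 3039 + 1642 = 4681
End of period: [1725, 1198, 5646, 1652, 4681]
Dependents (band 0–9 + band 40+) = 1725 + 4681 = 6406; working-age = 8496; ratio = 6406/8496 × 100 = 75.4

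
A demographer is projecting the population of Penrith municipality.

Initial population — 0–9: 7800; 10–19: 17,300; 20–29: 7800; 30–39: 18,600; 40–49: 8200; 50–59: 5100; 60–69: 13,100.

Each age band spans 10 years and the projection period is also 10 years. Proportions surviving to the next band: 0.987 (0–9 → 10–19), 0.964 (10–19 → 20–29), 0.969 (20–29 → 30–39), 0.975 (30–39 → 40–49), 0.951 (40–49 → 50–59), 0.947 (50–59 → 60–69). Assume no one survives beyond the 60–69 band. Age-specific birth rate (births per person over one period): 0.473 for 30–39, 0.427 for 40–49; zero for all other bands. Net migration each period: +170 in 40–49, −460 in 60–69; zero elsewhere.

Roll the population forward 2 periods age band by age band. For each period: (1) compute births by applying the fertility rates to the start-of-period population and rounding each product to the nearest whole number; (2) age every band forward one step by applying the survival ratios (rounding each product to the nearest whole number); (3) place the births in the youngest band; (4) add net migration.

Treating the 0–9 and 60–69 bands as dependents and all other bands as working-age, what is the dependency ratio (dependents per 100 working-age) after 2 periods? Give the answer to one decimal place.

(Bands numbered youngest = 1 to oldest = 7.)
Period 1.
Births: 18600 * 0.473 = 8798 ; 8200 * 0.427 = 3501 — total 12299
Band 2: 7800 * 0.987 = 7699
Band 3: 17300 * 0.964 = 16677
Band 4: 7800 * 0.969 = 7558
Band 5: 18600 * 0.975 = 18135
Band 6: 8200 * 0.951 = 7798
Band 7: 5100 * 0.947 = 4830
Net migration: Band 5 + 170 → 18305; Band 7 − 460 → 4370
End of period: [12299, 7699, 16677, 7558, 18305, 7798, 4370]
Period 2.
Births: 7558 * 0.473 = 3575 ; 18305 * 0.427 = 7816 — total 11391
Band 2: 12299 * 0.987 = 12139
Band 3: 7699 * 0.964 = 7422
Band 4: 16677 * 0.969 = 16160
Band 5: 7558 * 0.975 = 7369
Band 6: 18305 * 0.951 = 17408
Band 7: 7798 * 0.947 = 7385
Net migration: Band 5 + 170 → 7539; Band 7 − 460 → 6925
End of period: [11391, 12139, 7422, 16160, 7539, 17408, 6925]
Dependents (band 0–9 + band 60–69) = 11391 + 6925 = 18316; working-age = 60668; ratio = 18316/60668 × 100 = 30.2

30.2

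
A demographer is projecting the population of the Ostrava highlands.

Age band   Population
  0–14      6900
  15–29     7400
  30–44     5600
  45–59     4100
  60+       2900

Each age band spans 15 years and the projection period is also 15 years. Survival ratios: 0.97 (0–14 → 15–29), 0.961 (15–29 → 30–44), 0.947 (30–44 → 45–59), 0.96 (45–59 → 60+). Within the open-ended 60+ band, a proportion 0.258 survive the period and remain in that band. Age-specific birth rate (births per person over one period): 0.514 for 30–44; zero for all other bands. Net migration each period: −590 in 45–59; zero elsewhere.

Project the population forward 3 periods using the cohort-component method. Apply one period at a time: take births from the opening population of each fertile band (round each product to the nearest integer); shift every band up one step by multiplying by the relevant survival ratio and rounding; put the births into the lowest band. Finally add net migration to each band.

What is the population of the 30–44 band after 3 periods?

2683

Call the bands 1 to 5, youngest first.
Period 1.
Births: 5600 * 0.514 = 2878
Band 2: 6900 * 0.97 = 6693
Band 3: 7400 * 0.961 = 7111
Band 4: 5600 * 0.947 = 5303
Band 5: 4100 * 0.96 + 2900 * 0.258 = 3936 + 748 = 4684
Net migration: Band 4 − 590 → 4713
→ [2878, 6693, 7111, 4713, 4684]
Period 2.
Births: 7111 * 0.514 = 3655
Band 2: 2878 * 0.97 = 2792
Band 3: 6693 * 0.961 = 6432
Band 4: 7111 * 0.947 = 6734
Band 5: 4713 * 0.96 + 4684 * 0.258 = 4524 + 1208 = 5732
Net migration: Band 4 − 590 → 6144
→ [3655, 2792, 6432, 6144, 5732]
Period 3.
Births: 6432 * 0.514 = 3306
Band 2: 3655 * 0.97 = 3545
Band 3: 2792 * 0.961 = 2683
Band 4: 6432 * 0.947 = 6091
Band 5: 6144 * 0.96 + 5732 * 0.258 = 5898 + 1479 = 7377
Net migration: Band 4 − 590 → 5501
→ [3306, 3545, 2683, 5501, 7377]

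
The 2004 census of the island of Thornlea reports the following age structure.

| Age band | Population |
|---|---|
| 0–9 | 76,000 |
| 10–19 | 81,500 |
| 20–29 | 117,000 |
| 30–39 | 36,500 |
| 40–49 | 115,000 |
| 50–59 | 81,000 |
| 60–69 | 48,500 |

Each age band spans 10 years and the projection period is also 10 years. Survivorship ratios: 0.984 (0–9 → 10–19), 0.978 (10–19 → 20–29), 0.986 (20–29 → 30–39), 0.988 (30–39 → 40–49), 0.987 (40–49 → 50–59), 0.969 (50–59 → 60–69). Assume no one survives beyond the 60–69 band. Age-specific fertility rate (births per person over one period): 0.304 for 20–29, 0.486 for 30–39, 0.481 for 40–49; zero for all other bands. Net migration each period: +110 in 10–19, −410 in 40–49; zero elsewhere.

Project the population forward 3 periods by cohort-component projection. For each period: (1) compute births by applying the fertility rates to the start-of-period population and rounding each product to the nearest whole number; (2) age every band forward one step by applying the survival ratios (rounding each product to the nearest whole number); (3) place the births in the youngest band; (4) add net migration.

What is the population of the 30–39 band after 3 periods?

72221

After projecting period 1:
Births: 117000 × 0.304 = 35568  |  36500 × 0.486 = 17739  |  115000 × 0.481 = 55315 ⇒ total 108622
10–19: 76000 × 0.984 = 74784
20–29: 81500 × 0.978 = 79707
30–39: 117000 × 0.986 = 115362
40–49: 36500 × 0.988 = 36062
50–59: 115000 × 0.987 = 113505
60–69: 81000 × 0.969 = 78489
Net migration: 10–19 + 110 → 74894; 40–49 − 410 → 35652
Giving 108622 / 74894 / 79707 / 115362 / 35652 / 113505 / 78489.
After projecting period 2:
Births: 79707 × 0.304 = 24231  |  115362 × 0.486 = 56066  |  35652 × 0.481 = 17149 ⇒ total 97446
10–19: 108622 × 0.984 = 106884
20–29: 74894 × 0.978 = 73246
30–39: 79707 × 0.986 = 78591
40–49: 115362 × 0.988 = 113978
50–59: 35652 × 0.987 = 35189
60–69: 113505 × 0.969 = 109986
Net migration: 10–19 + 110 → 106994; 40–49 − 410 → 113568
Giving 97446 / 106994 / 73246 / 78591 / 113568 / 35189 / 109986.
After projecting period 3:
Births: 73246 × 0.304 = 22267  |  78591 × 0.486 = 38195  |  113568 × 0.481 = 54626 ⇒ total 115088
10–19: 97446 × 0.984 = 95887
20–29: 106994 × 0.978 = 104640
30–39: 73246 × 0.986 = 72221
40–49: 78591 × 0.988 = 77648
50–59: 113568 × 0.987 = 112092
60–69: 35189 × 0.969 = 34098
Net migration: 10–19 + 110 → 95997; 40–49 − 410 → 77238
Giving 115088 / 95997 / 104640 / 72221 / 77238 / 112092 / 34098.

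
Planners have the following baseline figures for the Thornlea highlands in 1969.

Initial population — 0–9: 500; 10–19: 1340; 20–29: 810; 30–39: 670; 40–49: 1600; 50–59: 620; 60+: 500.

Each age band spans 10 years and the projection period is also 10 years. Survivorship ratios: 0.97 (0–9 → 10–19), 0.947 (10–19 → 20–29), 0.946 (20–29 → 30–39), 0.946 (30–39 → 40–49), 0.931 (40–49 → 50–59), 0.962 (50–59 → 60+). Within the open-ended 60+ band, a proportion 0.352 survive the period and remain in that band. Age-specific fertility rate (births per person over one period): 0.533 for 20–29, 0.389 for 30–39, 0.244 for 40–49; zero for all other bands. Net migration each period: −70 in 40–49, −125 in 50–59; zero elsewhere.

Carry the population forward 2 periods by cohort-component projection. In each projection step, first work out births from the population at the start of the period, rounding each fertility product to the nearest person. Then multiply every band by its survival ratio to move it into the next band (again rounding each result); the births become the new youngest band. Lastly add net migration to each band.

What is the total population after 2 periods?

Let group 1 be 0–9 through group 7 = 60+.
[period 1]
Births: 810 * 0.533 = 432 ; 670 * 0.389 = 261 ; 1600 * 0.244 = 390 — total 1083
Group 2: 500 * 0.97 = 485
Group 3: 1340 * 0.947 = 1269
Group 4: 810 * 0.946 = 766
Group 5: 670 * 0.946 = 634
Group 6: 1600 * 0.931 = 1490
Group 7: 620 * 0.962 + 500 * 0.352 = 596 + 176 = 772
Net migration: Group 5 − 70 → 564; Group 6 − 125 → 1365
Giving 1083 / 485 / 1269 / 766 / 564 / 1365 / 772.
[period 2]
Births: 1269 * 0.533 = 676 ; 766 * 0.389 = 298 ; 564 * 0.244 = 138 — total 1112
Group 2: 1083 * 0.97 = 1051
Group 3: 485 * 0.947 = 459
Group 4: 1269 * 0.946 = 1200
Group 5: 766 * 0.946 = 725
Group 6: 564 * 0.931 = 525
Group 7: 1365 * 0.962 + 772 * 0.352 = 1313 + 272 = 1585
Net migration: Group 5 − 70 → 655; Group 6 − 125 → 400
Giving 1112 / 1051 / 459 / 1200 / 655 / 400 / 1585.
Total after period 2: 1112 + 1051 + 459 + 1200 + 655 + 400 + 1585 = 6462

6462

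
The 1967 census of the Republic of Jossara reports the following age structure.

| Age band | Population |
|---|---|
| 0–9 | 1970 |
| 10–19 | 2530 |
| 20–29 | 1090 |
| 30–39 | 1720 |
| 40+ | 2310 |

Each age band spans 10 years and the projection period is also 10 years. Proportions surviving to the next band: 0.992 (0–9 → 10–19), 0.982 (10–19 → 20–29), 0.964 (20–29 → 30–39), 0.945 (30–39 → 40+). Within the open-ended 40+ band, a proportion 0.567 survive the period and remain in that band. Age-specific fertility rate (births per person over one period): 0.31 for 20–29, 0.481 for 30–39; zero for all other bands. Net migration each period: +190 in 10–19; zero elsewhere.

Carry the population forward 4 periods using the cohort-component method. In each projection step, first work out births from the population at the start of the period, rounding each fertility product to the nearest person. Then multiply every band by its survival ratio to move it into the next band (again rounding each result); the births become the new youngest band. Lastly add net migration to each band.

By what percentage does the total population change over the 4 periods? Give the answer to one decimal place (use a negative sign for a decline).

Call the groups 1 to 5, youngest first.
Period 1.
Births: 1090 × 0.31 = 338 ; 1720 × 0.481 = 827 ⇒ total 1165
Group 2: 1970 × 0.992 = 1954
Group 3: 2530 × 0.982 = 2484
Group 4: 1090 × 0.964 = 1051
Group 5: 1720 × 0.945 + 2310 × 0.567 = 1625 + 1310 = 2935
Net migration: Group 2 + 190 → 2144
Population now: 0–9=1165, 10–19=2144, 20–29=2484, 30–39=1051, 40+=2935
Period 2.
Births: 2484 × 0.31 = 770 ; 1051 × 0.481 = 506 ⇒ total 1276
Group 2: 1165 × 0.992 = 1156
Group 3: 2144 × 0.982 = 2105
Group 4: 2484 × 0.964 = 2395
Group 5: 1051 × 0.945 + 2935 × 0.567 = 993 + 1664 = 2657
Net migration: Group 2 + 190 → 1346
Population now: 0–9=1276, 10–19=1346, 20–29=2105, 30–39=2395, 40+=2657
Period 3.
Births: 2105 × 0.31 = 653 ; 2395 × 0.481 = 1152 ⇒ total 1805
Group 2: 1276 × 0.992 = 1266
Group 3: 1346 × 0.982 = 1322
Group 4: 2105 × 0.964 = 2029
Group 5: 2395 × 0.945 + 2657 × 0.567 = 2263 + 1507 = 3770
Net migration: Group 2 + 190 → 1456
Population now: 0–9=1805, 10–19=1456, 20–29=1322, 30–39=2029, 40+=3770
Period 4.
Births: 1322 × 0.31 = 410 ; 2029 × 0.481 = 976 ⇒ total 1386
Group 2: 1805 × 0.992 = 1791
Group 3: 1456 × 0.982 = 1430
Group 4: 1322 × 0.964 = 1274
Group 5: 2029 × 0.945 + 3770 × 0.567 = 1917 + 2138 = 4055
Net migration: Group 2 + 190 → 1981
Population now: 0–9=1386, 10–19=1981, 20–29=1430, 30–39=1274, 40+=4055
Total: 9620 → 10126; change = 506; percentage change = 5.3%

5.3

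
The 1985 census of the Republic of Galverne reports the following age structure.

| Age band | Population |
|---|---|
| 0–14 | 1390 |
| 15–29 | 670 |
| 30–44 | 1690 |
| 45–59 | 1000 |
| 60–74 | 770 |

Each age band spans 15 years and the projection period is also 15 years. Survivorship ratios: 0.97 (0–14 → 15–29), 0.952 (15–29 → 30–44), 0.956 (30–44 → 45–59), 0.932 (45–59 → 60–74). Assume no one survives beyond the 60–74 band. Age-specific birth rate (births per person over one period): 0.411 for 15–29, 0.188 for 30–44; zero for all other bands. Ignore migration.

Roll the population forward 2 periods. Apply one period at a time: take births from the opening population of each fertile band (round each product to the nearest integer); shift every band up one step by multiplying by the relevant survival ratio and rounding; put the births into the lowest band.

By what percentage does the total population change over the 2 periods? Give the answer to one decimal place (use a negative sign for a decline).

Period 1.
Births: 670 × 0.411 = 275  |  1690 × 0.188 = 318 → 593
15–29: 1390 × 0.97 = 1348
30–44: 670 × 0.952 = 638
45–59: 1690 × 0.956 = 1616
60–74: 1000 × 0.932 = 932
Giving 593 / 1348 / 638 / 1616 / 932.
Period 2.
Births: 1348 × 0.411 = 554  |  638 × 0.188 = 120 → 674
15–29: 593 × 0.97 = 575
30–44: 1348 × 0.952 = 1283
45–59: 638 × 0.956 = 610
60–74: 1616 × 0.932 = 1506
Giving 674 / 575 / 1283 / 610 / 1506.
Total: 5520 → 4648; change = -872; percentage change = -15.8%

-15.8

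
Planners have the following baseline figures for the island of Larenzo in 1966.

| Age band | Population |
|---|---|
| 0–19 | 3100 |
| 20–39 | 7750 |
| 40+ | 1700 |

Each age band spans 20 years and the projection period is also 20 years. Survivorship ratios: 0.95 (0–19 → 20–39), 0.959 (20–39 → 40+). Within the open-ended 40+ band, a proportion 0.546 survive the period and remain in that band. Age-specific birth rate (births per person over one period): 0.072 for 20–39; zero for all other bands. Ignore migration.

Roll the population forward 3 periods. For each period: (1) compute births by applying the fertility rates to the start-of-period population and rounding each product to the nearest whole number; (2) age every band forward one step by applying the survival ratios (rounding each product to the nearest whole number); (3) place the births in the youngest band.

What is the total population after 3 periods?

Period 1:
Births: 7750 × 0.072 = 558
20–39: 3100 × 0.95 = 2945
40+: 7750 × 0.959 + 1700 × 0.546 = 7432 + 928 = 8360
End of period: [558, 2945, 8360]
Period 2:
Births: 2945 × 0.072 = 212
20–39: 558 × 0.95 = 530
40+: 2945 × 0.959 + 8360 × 0.546 = 2824 + 4565 = 7389
End of period: [212, 530, 7389]
Period 3:
Births: 530 × 0.072 = 38
20–39: 212 × 0.95 = 201
40+: 530 × 0.959 + 7389 × 0.546 = 508 + 4034 = 4542
End of period: [38, 201, 4542]
Total after period 3: 38 + 201 + 4542 = 4781

4781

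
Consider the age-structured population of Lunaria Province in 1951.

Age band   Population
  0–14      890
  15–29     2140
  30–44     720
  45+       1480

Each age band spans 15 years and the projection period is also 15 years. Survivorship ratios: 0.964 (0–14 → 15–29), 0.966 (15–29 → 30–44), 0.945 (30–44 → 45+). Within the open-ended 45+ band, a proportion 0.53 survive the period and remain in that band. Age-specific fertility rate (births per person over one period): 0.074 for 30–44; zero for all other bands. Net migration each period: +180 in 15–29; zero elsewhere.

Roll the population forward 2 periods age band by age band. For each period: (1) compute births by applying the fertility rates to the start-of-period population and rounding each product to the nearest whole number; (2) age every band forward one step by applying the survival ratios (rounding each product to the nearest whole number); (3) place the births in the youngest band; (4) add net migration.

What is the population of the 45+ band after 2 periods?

2729

— Period 1 —
Births: 720 * 0.074 = 53
15–29: 890 * 0.964 = 858
30–44: 2140 * 0.966 = 2067
45+: 720 * 0.945 + 1480 * 0.53 = 680 + 784 = 1464
Net migration: 15–29 + 180 → 1038
End of period: [53, 1038, 2067, 1464]
— Period 2 —
Births: 2067 * 0.074 = 153
15–29: 53 * 0.964 = 51
30–44: 1038 * 0.966 = 1003
45+: 2067 * 0.945 + 1464 * 0.53 = 1953 + 776 = 2729
Net migration: 15–29 + 180 → 231
End of period: [153, 231, 1003, 2729]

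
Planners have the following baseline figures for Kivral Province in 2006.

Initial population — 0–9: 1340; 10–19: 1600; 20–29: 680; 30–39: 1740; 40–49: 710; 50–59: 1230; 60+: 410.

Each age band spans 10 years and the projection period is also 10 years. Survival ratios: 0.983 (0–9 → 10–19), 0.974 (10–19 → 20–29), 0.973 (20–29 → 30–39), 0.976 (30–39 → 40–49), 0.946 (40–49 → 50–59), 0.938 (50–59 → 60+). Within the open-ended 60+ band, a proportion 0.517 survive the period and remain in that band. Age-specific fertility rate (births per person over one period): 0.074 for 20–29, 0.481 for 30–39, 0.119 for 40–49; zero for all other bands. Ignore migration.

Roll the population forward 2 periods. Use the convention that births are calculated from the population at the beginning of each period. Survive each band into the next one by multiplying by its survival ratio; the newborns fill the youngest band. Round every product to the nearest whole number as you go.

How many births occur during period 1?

(Bands numbered youngest = 1 to oldest = 7.)
[period 1]
Births: 680 × 0.074 = 50 ; 1740 × 0.481 = 837 ; 710 × 0.119 = 84 ⇒ total 971
Band 2: 1340 × 0.983 = 1317
Band 3: 1600 × 0.974 = 1558
Band 4: 680 × 0.973 = 662
Band 5: 1740 × 0.976 = 1698
Band 6: 710 × 0.946 = 672
Band 7: 1230 × 0.938 + 410 × 0.517 = 1154 + 212 = 1366
End of period: [971, 1317, 1558, 662, 1698, 672, 1366]

971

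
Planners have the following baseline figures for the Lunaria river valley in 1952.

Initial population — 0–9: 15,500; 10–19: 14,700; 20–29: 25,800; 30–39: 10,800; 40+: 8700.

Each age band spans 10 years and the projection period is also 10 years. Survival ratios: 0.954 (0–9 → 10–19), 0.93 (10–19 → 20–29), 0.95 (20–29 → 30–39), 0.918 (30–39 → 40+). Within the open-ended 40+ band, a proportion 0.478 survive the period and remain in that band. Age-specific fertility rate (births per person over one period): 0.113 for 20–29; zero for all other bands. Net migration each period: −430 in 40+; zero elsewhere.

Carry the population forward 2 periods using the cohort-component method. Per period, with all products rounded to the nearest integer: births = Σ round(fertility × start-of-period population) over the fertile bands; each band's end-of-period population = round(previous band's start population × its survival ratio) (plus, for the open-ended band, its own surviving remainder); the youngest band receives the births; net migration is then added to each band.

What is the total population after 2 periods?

59656

— Period 1 —
Births: 25800 * 0.113 = 2915
10–19: 15500 * 0.954 = 14787
20–29: 14700 * 0.93 = 13671
30–39: 25800 * 0.95 = 24510
40+: 10800 * 0.918 + 8700 * 0.478 = 9914 + 4159 = 14073
Net migration: 40+ − 430 → 13643
Population now: 0–9=2915, 10–19=14787, 20–29=13671, 30–39=24510, 40+=13643
— Period 2 —
Births: 13671 * 0.113 = 1545
10–19: 2915 * 0.954 = 2781
20–29: 14787 * 0.93 = 13752
30–39: 13671 * 0.95 = 12987
40+: 24510 * 0.918 + 13643 * 0.478 = 22500 + 6521 = 29021
Net migration: 40+ − 430 → 28591
Population now: 0–9=1545, 10–19=2781, 20–29=13752, 30–39=12987, 40+=28591
Total after period 2: 1545 + 2781 + 13752 + 12987 + 28591 = 59656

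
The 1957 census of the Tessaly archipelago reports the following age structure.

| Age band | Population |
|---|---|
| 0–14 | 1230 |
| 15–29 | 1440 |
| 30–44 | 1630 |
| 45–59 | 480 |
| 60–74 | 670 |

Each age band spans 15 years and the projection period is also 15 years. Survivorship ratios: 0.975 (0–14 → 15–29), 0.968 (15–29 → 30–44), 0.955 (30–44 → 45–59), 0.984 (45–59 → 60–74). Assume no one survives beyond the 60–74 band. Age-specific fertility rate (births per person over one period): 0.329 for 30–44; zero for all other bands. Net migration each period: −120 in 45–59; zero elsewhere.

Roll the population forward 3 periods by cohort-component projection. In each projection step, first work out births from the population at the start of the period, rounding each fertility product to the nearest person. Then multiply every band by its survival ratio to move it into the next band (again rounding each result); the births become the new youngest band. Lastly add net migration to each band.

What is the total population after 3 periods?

(Groups numbered youngest = 1 to oldest = 5.)
[period 1]
Births: 1630 × 0.329 = 536
Group 2: 1230 × 0.975 = 1199
Group 3: 1440 × 0.968 = 1394
Group 4: 1630 × 0.955 = 1557
Group 5: 480 × 0.984 = 472
Net migration: Group 4 − 120 → 1437
Giving 536 / 1199 / 1394 / 1437 / 472.
[period 2]
Births: 1394 × 0.329 = 459
Group 2: 536 × 0.975 = 523
Group 3: 1199 × 0.968 = 1161
Group 4: 1394 × 0.955 = 1331
Group 5: 1437 × 0.984 = 1414
Net migration: Group 4 − 120 → 1211
Giving 459 / 523 / 1161 / 1211 / 1414.
[period 3]
Births: 1161 × 0.329 = 382
Group 2: 459 × 0.975 = 448
Group 3: 523 × 0.968 = 506
Group 4: 1161 × 0.955 = 1109
Group 5: 1211 × 0.984 = 1192
Net migration: Group 4 − 120 → 989
Giving 382 / 448 / 506 / 989 / 1192.
Total after period 3: 382 + 448 + 506 + 989 + 1192 = 3517

3517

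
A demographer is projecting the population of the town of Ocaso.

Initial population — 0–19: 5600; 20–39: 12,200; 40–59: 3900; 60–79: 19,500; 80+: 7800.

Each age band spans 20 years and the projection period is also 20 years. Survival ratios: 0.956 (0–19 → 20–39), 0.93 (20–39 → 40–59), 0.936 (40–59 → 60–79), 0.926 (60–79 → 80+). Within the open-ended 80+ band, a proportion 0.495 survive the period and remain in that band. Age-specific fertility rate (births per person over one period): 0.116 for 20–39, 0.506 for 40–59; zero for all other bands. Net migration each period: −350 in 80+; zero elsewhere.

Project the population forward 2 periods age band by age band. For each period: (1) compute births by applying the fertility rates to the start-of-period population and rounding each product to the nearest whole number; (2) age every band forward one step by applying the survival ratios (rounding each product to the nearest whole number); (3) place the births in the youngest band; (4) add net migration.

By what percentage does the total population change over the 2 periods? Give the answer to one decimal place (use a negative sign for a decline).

(Groups numbered youngest = 1 to oldest = 5.)
Period 1:
Births: 12200 × 0.116 = 1415  |  3900 × 0.506 = 1973 → 3388
Group 2: 5600 × 0.956 = 5354
Group 3: 12200 × 0.93 = 11346
Group 4: 3900 × 0.936 = 3650
Group 5: 19500 × 0.926 + 7800 × 0.495 = 18057 + 3861 = 21918
Net migration: Group 5 − 350 → 21568
End of period: [3388, 5354, 11346, 3650, 21568]
Period 2:
Births: 5354 × 0.116 = 621  |  11346 × 0.506 = 5741 → 6362
Group 2: 3388 × 0.956 = 3239
Group 3: 5354 × 0.93 = 4979
Group 4: 11346 × 0.936 = 10620
Group 5: 3650 × 0.926 + 21568 × 0.495 = 3380 + 10676 = 14056
Net migration: Group 5 − 350 → 13706
End of period: [6362, 3239, 4979, 10620, 13706]
Total: 49000 → 38906; change = -10094; percentage change = -20.6%

-20.6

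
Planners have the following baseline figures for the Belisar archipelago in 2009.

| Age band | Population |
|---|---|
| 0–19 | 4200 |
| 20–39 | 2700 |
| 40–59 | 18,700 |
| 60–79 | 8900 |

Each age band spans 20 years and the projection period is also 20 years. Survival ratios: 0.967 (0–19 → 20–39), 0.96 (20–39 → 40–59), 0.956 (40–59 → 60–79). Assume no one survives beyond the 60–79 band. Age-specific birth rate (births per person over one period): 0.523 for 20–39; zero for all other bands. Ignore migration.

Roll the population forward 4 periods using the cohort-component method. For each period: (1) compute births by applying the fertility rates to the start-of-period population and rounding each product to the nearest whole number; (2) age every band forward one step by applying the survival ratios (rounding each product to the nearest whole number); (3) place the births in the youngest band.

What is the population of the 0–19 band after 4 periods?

1074

After projecting period 1:
Births: 2700 × 0.523 = 1412
20–39: 4200 × 0.967 = 4061
40–59: 2700 × 0.96 = 2592
60–79: 18700 × 0.956 = 17877
Giving 1412 / 4061 / 2592 / 17877.
After projecting period 2:
Births: 4061 × 0.523 = 2124
20–39: 1412 × 0.967 = 1365
40–59: 4061 × 0.96 = 3899
60–79: 2592 × 0.956 = 2478
Giving 2124 / 1365 / 3899 / 2478.
After projecting period 3:
Births: 1365 × 0.523 = 714
20–39: 2124 × 0.967 = 2054
40–59: 1365 × 0.96 = 1310
60–79: 3899 × 0.956 = 3727
Giving 714 / 2054 / 1310 / 3727.
After projecting period 4:
Births: 2054 × 0.523 = 1074
20–39: 714 × 0.967 = 690
40–59: 2054 × 0.96 = 1972
60–79: 1310 × 0.956 = 1252
Giving 1074 / 690 / 1972 / 1252.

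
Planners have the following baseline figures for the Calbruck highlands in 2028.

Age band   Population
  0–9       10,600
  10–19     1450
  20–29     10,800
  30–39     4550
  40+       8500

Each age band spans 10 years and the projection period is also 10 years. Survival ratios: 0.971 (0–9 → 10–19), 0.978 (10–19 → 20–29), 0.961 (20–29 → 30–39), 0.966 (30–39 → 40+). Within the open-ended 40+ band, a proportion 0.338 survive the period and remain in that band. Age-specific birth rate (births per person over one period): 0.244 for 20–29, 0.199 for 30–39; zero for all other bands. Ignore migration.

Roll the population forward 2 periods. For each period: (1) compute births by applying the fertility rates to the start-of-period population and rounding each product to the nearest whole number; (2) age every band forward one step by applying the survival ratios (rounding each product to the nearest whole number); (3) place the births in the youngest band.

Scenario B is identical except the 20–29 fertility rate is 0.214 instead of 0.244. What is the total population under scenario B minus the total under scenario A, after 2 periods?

After projecting period 1:
Births: 10800 × 0.244 = 2635  |  4550 × 0.199 = 905 — total 3540
10–19: 10600 × 0.971 = 10293
20–29: 1450 × 0.978 = 1418
30–39: 10800 × 0.961 = 10379
40+: 4550 × 0.966 + 8500 × 0.338 = 4395 + 2873 = 7268
End of period: [3540, 10293, 1418, 10379, 7268]
After projecting period 2:
Births: 1418 × 0.244 = 346  |  10379 × 0.199 = 2065 — total 2411
10–19: 3540 × 0.971 = 3437
20–29: 10293 × 0.978 = 10067
30–39: 1418 × 0.961 = 1363
40+: 10379 × 0.966 + 7268 × 0.338 = 10026 + 2457 = 12483
End of period: [2411, 3437, 10067, 1363, 12483]
Scenario A total after 2 periods: 29761
Scenario B projection —
After projecting period 1:
Births: 10800 × 0.214 = 2311  |  4550 × 0.199 = 905 — total 3216
10–19: 10600 × 0.971 = 10293
20–29: 1450 × 0.978 = 1418
30–39: 10800 × 0.961 = 10379
40+: 4550 × 0.966 + 8500 × 0.338 = 4395 + 2873 = 7268
End of period: [3216, 10293, 1418, 10379, 7268]
After projecting period 2:
Births: 1418 × 0.214 = 303  |  10379 × 0.199 = 2065 — total 2368
10–19: 3216 × 0.971 = 3123
20–29: 10293 × 0.978 = 10067
30–39: 1418 × 0.961 = 1363
40+: 10379 × 0.966 + 7268 × 0.338 = 10026 + 2457 = 12483
End of period: [2368, 3123, 10067, 1363, 12483]
Scenario B total after 2 periods: 29404
Difference B − A = 29404 − 29761 = -357

-357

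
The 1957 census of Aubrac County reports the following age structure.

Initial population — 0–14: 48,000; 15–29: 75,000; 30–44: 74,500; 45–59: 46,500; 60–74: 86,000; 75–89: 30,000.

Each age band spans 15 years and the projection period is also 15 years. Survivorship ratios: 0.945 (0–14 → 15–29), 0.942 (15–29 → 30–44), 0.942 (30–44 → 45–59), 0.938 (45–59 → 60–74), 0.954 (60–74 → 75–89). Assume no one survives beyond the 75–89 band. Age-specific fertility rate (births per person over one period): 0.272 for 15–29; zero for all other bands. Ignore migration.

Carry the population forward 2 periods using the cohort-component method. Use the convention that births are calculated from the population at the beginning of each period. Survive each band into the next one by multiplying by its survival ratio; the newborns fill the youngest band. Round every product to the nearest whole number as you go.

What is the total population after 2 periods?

248336

After projecting period 1:
Births: 75000 × 0.272 = 20400
15–29: 48000 × 0.945 = 45360
30–44: 75000 × 0.942 = 70650
45–59: 74500 × 0.942 = 70179
60–74: 46500 × 0.938 = 43617
75–89: 86000 × 0.954 = 82044
Population now: 0–14=20400, 15–29=45360, 30–44=70650, 45–59=70179, 60–74=43617, 75–89=82044
After projecting period 2:
Births: 45360 × 0.272 = 12338
15–29: 20400 × 0.945 = 19278
30–44: 45360 × 0.942 = 42729
45–59: 70650 × 0.942 = 66552
60–74: 70179 × 0.938 = 65828
75–89: 43617 × 0.954 = 41611
Population now: 0–14=12338, 15–29=19278, 30–44=42729, 45–59=66552, 60–74=65828, 75–89=41611
Total after period 2: 12338 + 19278 + 42729 + 66552 + 65828 + 41611 = 248336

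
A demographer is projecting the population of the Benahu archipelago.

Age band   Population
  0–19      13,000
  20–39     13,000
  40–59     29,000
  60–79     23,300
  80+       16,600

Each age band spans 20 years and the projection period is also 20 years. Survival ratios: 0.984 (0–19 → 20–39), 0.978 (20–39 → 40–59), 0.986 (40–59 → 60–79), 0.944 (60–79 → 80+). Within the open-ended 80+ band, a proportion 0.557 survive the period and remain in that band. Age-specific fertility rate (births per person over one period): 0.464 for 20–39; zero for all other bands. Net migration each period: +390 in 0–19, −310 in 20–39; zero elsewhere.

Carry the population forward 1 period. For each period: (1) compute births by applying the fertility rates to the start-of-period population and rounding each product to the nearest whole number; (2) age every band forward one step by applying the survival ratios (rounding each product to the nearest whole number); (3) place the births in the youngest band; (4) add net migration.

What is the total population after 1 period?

Period 1:
Births: 13000 * 0.464 = 6032
20–39: 13000 * 0.984 = 12792
40–59: 13000 * 0.978 = 12714
60–79: 29000 * 0.986 = 28594
80+: 23300 * 0.944 + 16600 * 0.557 = 21995 + 9246 = 31241
Net migration: 0–19 + 390 → 6422; 20–39 − 310 → 12482
Giving 6422 / 12482 / 12714 / 28594 / 31241.
Total after period 1: 6422 + 12482 + 12714 + 28594 + 31241 = 91453

91453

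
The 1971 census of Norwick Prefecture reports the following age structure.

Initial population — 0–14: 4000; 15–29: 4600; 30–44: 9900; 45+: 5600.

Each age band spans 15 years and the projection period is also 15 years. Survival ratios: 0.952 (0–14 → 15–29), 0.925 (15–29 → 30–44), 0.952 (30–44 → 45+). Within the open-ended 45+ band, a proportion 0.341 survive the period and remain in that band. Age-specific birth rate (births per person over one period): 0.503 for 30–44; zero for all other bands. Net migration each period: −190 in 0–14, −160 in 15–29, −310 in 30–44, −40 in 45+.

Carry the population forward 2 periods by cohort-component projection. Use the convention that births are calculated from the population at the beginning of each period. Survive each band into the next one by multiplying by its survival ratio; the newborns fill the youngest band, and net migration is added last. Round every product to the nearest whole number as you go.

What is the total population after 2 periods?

16826

Call the bands 1 to 4, youngest first.
After projecting period 1:
Births: 9900 × 0.503 = 4980
Band 2: 4000 × 0.952 = 3808
Band 3: 4600 × 0.925 = 4255
Band 4: 9900 × 0.952 + 5600 × 0.341 = 9425 + 1910 = 11335
Net migration: Band 1 − 190 → 4790; Band 2 − 160 → 3648; Band 3 − 310 → 3945; Band 4 − 40 → 11295
→ [4790, 3648, 3945, 11295]
After projecting period 2:
Births: 3945 × 0.503 = 1984
Band 2: 4790 × 0.952 = 4560
Band 3: 3648 × 0.925 = 3374
Band 4: 3945 × 0.952 + 11295 × 0.341 = 3756 + 3852 = 7608
Net migration: Band 1 − 190 → 1794; Band 2 − 160 → 4400; Band 3 − 310 → 3064; Band 4 − 40 → 7568
→ [1794, 4400, 3064, 7568]
Total after period 2: 1794 + 4400 + 3064 + 7568 = 16826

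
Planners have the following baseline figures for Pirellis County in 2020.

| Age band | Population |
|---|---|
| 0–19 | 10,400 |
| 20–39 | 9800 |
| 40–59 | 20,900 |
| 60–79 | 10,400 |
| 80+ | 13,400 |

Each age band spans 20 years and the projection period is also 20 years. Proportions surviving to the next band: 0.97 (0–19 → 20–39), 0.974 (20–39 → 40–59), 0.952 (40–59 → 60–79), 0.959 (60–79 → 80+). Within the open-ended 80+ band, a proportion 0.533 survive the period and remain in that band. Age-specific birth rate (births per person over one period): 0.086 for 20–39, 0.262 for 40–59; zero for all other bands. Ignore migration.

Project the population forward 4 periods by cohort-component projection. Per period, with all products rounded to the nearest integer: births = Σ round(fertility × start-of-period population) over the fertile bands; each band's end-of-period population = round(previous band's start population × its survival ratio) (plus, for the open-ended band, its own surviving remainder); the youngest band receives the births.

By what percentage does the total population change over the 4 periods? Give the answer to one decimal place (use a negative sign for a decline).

-45.5

Call the groups 1 to 5, youngest first.
Period 1:
Births: 9800 * 0.086 = 843, 20900 * 0.262 = 5476 ⇒ total 6319
Group 2: 10400 * 0.97 = 10088
Group 3: 9800 * 0.974 = 9545
Group 4: 20900 * 0.952 = 19897
Group 5: 10400 * 0.959 + 13400 * 0.533 = 9974 + 7142 = 17116
→ [6319, 10088, 9545, 19897, 17116]
Period 2:
Births: 10088 * 0.086 = 868, 9545 * 0.262 = 2501 ⇒ total 3369
Group 2: 6319 * 0.97 = 6129
Group 3: 10088 * 0.974 = 9826
Group 4: 9545 * 0.952 = 9087
Group 5: 19897 * 0.959 + 17116 * 0.533 = 19081 + 9123 = 28204
→ [3369, 6129, 9826, 9087, 28204]
Period 3:
Births: 6129 * 0.086 = 527, 9826 * 0.262 = 2574 ⇒ total 3101
Group 2: 3369 * 0.97 = 3268
Group 3: 6129 * 0.974 = 5970
Group 4: 9826 * 0.952 = 9354
Group 5: 9087 * 0.959 + 28204 * 0.533 = 8714 + 15033 = 23747
→ [3101, 3268, 5970, 9354, 23747]
Period 4:
Births: 3268 * 0.086 = 281, 5970 * 0.262 = 1564 ⇒ total 1845
Group 2: 3101 * 0.97 = 3008
Group 3: 3268 * 0.974 = 3183
Group 4: 5970 * 0.952 = 5683
Group 5: 9354 * 0.959 + 23747 * 0.533 = 8970 + 12657 = 21627
→ [1845, 3008, 3183, 5683, 21627]
Total: 64900 → 35346; change = -29554; percentage change = -45.5%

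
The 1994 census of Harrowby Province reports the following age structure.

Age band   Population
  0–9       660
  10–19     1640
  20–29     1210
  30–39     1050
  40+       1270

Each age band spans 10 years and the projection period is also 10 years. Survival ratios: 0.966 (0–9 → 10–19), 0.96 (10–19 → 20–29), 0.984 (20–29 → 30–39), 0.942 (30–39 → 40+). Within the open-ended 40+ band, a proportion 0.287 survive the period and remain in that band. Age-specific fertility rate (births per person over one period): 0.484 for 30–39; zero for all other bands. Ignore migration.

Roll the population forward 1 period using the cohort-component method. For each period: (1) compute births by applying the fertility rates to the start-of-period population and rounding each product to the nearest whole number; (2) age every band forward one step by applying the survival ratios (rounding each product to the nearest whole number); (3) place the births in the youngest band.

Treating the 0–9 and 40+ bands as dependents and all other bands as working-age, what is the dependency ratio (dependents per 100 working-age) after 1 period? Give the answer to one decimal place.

54.7

(Groups numbered youngest = 1 to oldest = 5.)
After projecting period 1:
Births: 1050 × 0.484 = 508
Group 2: 660 × 0.966 = 638
Group 3: 1640 × 0.96 = 1574
Group 4: 1210 × 0.984 = 1191
Group 5: 1050 × 0.942 + 1270 × 0.287 = 989 + 364 = 1353
Giving 508 / 638 / 1574 / 1191 / 1353.
Dependents (band 0–9 + band 40+) = 508 + 1353 = 1861; working-age = 3403; ratio = 1861/3403 × 100 = 54.7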